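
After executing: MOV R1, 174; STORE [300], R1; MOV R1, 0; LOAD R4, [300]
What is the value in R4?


Register and memory trace:
  MOV R1, 174  → R1 = 174
  STORE [300], R1  → mem[300] = 174
  MOV R1, 0  → R1 = 0
  LOAD R4, [300]  → R4 = mem[300] = 174
Final: R4 = 174

174


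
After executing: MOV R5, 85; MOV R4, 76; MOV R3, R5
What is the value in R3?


Register state trace:
  MOV R5, 85  → R5 = 85
  MOV R4, 76  → R4 = 76
  MOV R3, R5  → R3 = 85
Final: R3 = 85

85


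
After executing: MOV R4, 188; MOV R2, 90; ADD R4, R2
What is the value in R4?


Register state trace:
  MOV R4, 188  → R4 = 188
  MOV R2, 90  → R2 = 90
  ADD R4, R2  → R4 = 188 + 90 = 278
Final: R4 = 278

278


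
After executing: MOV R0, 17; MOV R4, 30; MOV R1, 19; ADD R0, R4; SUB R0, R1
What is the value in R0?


Register state trace:
  MOV R0, 17  → R0 = 17
  MOV R4, 30  → R4 = 30
  MOV R1, 19  → R1 = 19
  ADD R0, R4  → R0 = 17 + 30 = 47
  SUB R0, R1  → R0 = 47 - 19 = 28
Final: R0 = 28

28


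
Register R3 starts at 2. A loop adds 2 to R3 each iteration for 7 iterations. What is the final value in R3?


Starting value: R3 = 2
  Iter 1: R3 = 2 + 2 = 4
  Iter 2: R3 = 4 + 2 = 6
  Iter 3: R3 = 6 + 2 = 8
  Iter 4: R3 = 8 + 2 = 10
  Iter 5: R3 = 10 + 2 = 12
  Iter 6: R3 = 12 + 2 = 14
  Iter 7: R3 = 14 + 2 = 16
Final: R3 = 16

16


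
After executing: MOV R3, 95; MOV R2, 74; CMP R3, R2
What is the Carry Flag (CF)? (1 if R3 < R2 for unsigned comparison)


Register state trace:
  MOV R3, 95  → R3 = 95
  MOV R2, 74  → R2 = 74
  CMP R3, R2  → unsigned 95 - 74: no borrow
  95 >= 74, so CF = 0
CF = 0

0


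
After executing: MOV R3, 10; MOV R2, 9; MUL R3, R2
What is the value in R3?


Register state trace:
  MOV R3, 10  → R3 = 10
  MOV R2, 9  → R2 = 9
  MUL R3, R2  → R3 = 10 * 9 = 90
Final: R3 = 90

90


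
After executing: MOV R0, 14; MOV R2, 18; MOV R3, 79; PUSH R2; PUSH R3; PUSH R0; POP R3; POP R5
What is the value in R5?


Stack trace (top is rightmost):
  MOV R0, 14  → R0 = 14
  MOV R2, 18  → R2 = 18
  MOV R3, 79  → R3 = 79
  PUSH R2  → stack: [18]
  PUSH R3  → stack: [18, 79]
  PUSH R0  → stack: [18, 79, 14]
  POP R3  → R3 = 14, stack: [18, 79]
  POP R5  → R5 = 79, stack: [18]
Final: R5 = 79

79


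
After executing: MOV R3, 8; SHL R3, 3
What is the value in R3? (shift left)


Register state trace:
  MOV R3, 8  → R3 = 8
  SHL R3, 3  → R3 = 8 << 3 = 8 * 2^3 = 64
Final: R3 = 64

64


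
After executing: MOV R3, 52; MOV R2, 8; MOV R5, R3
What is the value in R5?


Register state trace:
  MOV R3, 52  → R3 = 52
  MOV R2, 8  → R2 = 8
  MOV R5, R3  → R5 = 52
Final: R5 = 52

52


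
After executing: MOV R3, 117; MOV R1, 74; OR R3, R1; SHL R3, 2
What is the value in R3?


Register state trace:
  MOV R3, 117  → R3 = 117 (0b01110101)
  MOV R1, 74  → R1 = 74 (0b01001010)
  OR R3, R1  → R3 = 117 OR 74 = 127 (0b01111111)
  SHL R3, 2  → R3 = 127 << 2 = 508
Final: R3 = 508

508


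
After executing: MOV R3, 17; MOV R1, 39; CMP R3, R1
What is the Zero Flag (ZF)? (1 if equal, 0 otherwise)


Register state trace:
  MOV R3, 17  → R3 = 17
  MOV R1, 39  → R1 = 39
  CMP R3, R1  → computes 17 - 39 = -22
  Result is nonzero, so values are not equal
ZF = 0

0


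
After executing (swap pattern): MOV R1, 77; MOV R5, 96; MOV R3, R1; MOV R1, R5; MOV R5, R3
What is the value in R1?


Register state trace (swap pattern):
  MOV R1, 77  → R1 = 77
  MOV R5, 96  → R5 = 96
  MOV R3, R1  → R3 = 77  (save R1)
  MOV R1, R5  → R1 = 96  (R1 gets R5's value)
  MOV R5, R3  → R5 = 77  (R5 gets saved value)
Final: R1 = 96

96


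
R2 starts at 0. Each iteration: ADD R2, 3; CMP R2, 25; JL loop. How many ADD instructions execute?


Loop trace (R2 starts at 0, target 25, step 3):
  ADD #1: R2 = 0 + 3 = 3  → 3 < 25, loop
  ADD #2: R2 = 3 + 3 = 6  → 6 < 25, loop
  ADD #3: R2 = 6 + 3 = 9  → 9 < 25, loop
  ADD #4: R2 = 9 + 3 = 12  → 12 < 25, loop
  ADD #5: R2 = 12 + 3 = 15  → 15 < 25, loop
  ADD #6: R2 = 15 + 3 = 18  → 18 < 25, loop
  ADD #7: R2 = 18 + 3 = 21  → 21 < 25, loop
  ADD #8: R2 = 21 + 3 = 24  → 24 < 25, loop
  ADD #9: R2 = 24 + 3 = 27  → 27 >= 25, exit
Total ADD instructions: 9

9


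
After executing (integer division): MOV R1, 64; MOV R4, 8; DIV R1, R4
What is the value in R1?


Register state trace:
  MOV R1, 64  → R1 = 64
  MOV R4, 8  → R4 = 8
  DIV R1, R4  → R1 = 64 // 8 = 8
Final: R1 = 8

8


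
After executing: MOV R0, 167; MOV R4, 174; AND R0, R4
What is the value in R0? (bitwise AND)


Register state trace:
  MOV R0, 167  → R0 = 167 (0b10100111)
  MOV R4, 174  → R4 = 174 (0b10101110)
  AND R0, R4  → R0 = 167 AND 174 = 166 (0b10100110)
Final: R0 = 166

166


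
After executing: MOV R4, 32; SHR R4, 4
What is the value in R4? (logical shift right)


Register state trace:
  MOV R4, 32  → R4 = 32
  SHR R4, 4  → R4 = 32 >> 4 = 32 // 2^4 = 2
Final: R4 = 2

2


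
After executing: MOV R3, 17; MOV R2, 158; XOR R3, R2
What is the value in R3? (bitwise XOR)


Register state trace:
  MOV R3, 17  → R3 = 17 (0b00010001)
  MOV R2, 158  → R2 = 158 (0b10011110)
  XOR R3, R2  → R3 = 17 XOR 158 = 143 (0b10001111)
Final: R3 = 143

143


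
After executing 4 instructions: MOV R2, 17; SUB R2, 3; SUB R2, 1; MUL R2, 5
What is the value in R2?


Register state trace:
  MOV R2, 17  → R2 = 17
  SUB R2, 3  → R2 = 17 - 3 = 14
  SUB R2, 1  → R2 = 14 - 1 = 13
  MUL R2, 5  → R2 = 13 * 5 = 65
Final: R2 = 65

65


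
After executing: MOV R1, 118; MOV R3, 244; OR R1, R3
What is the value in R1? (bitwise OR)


Register state trace:
  MOV R1, 118  → R1 = 118 (0b01110110)
  MOV R3, 244  → R3 = 244 (0b11110100)
  OR R1, R3   → R1 = 118 OR 244 = 246 (0b11110110)
Final: R1 = 246

246


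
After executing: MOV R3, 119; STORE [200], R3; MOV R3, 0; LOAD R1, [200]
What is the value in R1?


Register and memory trace:
  MOV R3, 119  → R3 = 119
  STORE [200], R3  → mem[200] = 119
  MOV R3, 0  → R3 = 0
  LOAD R1, [200]  → R1 = mem[200] = 119
Final: R1 = 119

119


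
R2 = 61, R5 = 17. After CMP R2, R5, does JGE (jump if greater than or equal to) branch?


Trace:
  R2 = 61, R5 = 17
  CMP R2, R5  → compares 61 vs 17
  JGE checks: is 61 greater than or equal to 17?
  61 > 17, so condition is true
Branch taken: Yes

Yes


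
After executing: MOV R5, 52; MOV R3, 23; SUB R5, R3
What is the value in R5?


Register state trace:
  MOV R5, 52  → R5 = 52
  MOV R3, 23  → R3 = 23
  SUB R5, R3  → R5 = 52 - 23 = 29
Final: R5 = 29

29


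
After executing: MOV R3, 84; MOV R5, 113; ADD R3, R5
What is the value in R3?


Register state trace:
  MOV R3, 84  → R3 = 84
  MOV R5, 113  → R5 = 113
  ADD R3, R5  → R3 = 84 + 113 = 197
Final: R3 = 197

197


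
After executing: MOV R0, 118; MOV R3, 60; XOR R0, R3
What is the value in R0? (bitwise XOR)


Register state trace:
  MOV R0, 118  → R0 = 118 (0b01110110)
  MOV R3, 60  → R3 = 60 (0b00111100)
  XOR R0, R3  → R0 = 118 XOR 60 = 74 (0b01001010)
Final: R0 = 74

74


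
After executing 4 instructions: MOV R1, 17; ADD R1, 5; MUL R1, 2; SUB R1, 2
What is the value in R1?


Register state trace:
  MOV R1, 17  → R1 = 17
  ADD R1, 5  → R1 = 17 + 5 = 22
  MUL R1, 2  → R1 = 22 * 2 = 44
  SUB R1, 2  → R1 = 44 - 2 = 42
Final: R1 = 42

42


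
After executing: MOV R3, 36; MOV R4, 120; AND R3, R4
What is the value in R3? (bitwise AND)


Register state trace:
  MOV R3, 36  → R3 = 36 (0b00100100)
  MOV R4, 120  → R4 = 120 (0b01111000)
  AND R3, R4  → R3 = 36 AND 120 = 32 (0b00100000)
Final: R3 = 32

32


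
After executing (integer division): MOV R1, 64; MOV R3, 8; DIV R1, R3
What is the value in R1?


Register state trace:
  MOV R1, 64  → R1 = 64
  MOV R3, 8  → R3 = 8
  DIV R1, R3  → R1 = 64 // 8 = 8
Final: R1 = 8

8


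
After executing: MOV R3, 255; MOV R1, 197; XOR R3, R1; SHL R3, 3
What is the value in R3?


Register state trace:
  MOV R3, 255  → R3 = 255 (0b11111111)
  MOV R1, 197  → R1 = 197 (0b11000101)
  XOR R3, R1  → R3 = 255 XOR 197 = 58 (0b00111010)
  SHL R3, 3  → R3 = 58 << 3 = 464
Final: R3 = 464

464


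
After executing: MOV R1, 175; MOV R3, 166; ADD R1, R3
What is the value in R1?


Register state trace:
  MOV R1, 175  → R1 = 175
  MOV R3, 166  → R3 = 166
  ADD R1, R3  → R1 = 175 + 166 = 341
Final: R1 = 341

341


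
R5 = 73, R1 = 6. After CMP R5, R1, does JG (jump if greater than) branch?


Trace:
  R5 = 73, R1 = 6
  CMP R5, R1  → compares 73 vs 6
  JG checks: is 73 greater than 6?
  73 > 6, so condition is true
Branch taken: Yes

Yes


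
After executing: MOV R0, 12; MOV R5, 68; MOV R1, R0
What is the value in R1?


Register state trace:
  MOV R0, 12  → R0 = 12
  MOV R5, 68  → R5 = 68
  MOV R1, R0  → R1 = 12
Final: R1 = 12

12


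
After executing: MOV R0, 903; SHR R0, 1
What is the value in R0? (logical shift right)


Register state trace:
  MOV R0, 903  → R0 = 903
  SHR R0, 1  → R0 = 903 >> 1 = 903 // 2^1 = 451
Final: R0 = 451

451


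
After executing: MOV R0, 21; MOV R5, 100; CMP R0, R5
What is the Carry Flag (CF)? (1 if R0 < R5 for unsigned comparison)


Register state trace:
  MOV R0, 21  → R0 = 21
  MOV R5, 100  → R5 = 100
  CMP R0, R5  → unsigned 21 - 100: borrow occurs
  21 < 100, so CF = 1
CF = 1

1


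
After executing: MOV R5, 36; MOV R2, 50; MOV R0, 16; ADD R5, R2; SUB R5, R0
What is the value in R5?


Register state trace:
  MOV R5, 36  → R5 = 36
  MOV R2, 50  → R2 = 50
  MOV R0, 16  → R0 = 16
  ADD R5, R2  → R5 = 36 + 50 = 86
  SUB R5, R0  → R5 = 86 - 16 = 70
Final: R5 = 70

70


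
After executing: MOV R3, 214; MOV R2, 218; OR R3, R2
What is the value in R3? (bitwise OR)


Register state trace:
  MOV R3, 214  → R3 = 214 (0b11010110)
  MOV R2, 218  → R2 = 218 (0b11011010)
  OR R3, R2   → R3 = 214 OR 218 = 222 (0b11011110)
Final: R3 = 222

222


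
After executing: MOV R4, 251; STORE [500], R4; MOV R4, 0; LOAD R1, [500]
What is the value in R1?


Register and memory trace:
  MOV R4, 251  → R4 = 251
  STORE [500], R4  → mem[500] = 251
  MOV R4, 0  → R4 = 0
  LOAD R1, [500]  → R1 = mem[500] = 251
Final: R1 = 251

251


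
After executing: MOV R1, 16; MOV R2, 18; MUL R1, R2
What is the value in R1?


Register state trace:
  MOV R1, 16  → R1 = 16
  MOV R2, 18  → R2 = 18
  MUL R1, R2  → R1 = 16 * 18 = 288
Final: R1 = 288

288


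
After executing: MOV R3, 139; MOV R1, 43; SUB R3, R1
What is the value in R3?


Register state trace:
  MOV R3, 139  → R3 = 139
  MOV R1, 43  → R1 = 43
  SUB R3, R1  → R3 = 139 - 43 = 96
Final: R3 = 96

96


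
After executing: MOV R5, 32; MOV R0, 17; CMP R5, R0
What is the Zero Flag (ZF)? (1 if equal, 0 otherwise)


Register state trace:
  MOV R5, 32  → R5 = 32
  MOV R0, 17  → R0 = 17
  CMP R5, R0  → computes 32 - 17 = 15
  Result is nonzero, so values are not equal
ZF = 0

0


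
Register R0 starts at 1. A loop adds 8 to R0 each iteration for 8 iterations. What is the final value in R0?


Starting value: R0 = 1
  Iter 1: R0 = 1 + 8 = 9
  Iter 2: R0 = 9 + 8 = 17
  Iter 3: R0 = 17 + 8 = 25
  Iter 4: R0 = 25 + 8 = 33
  Iter 5: R0 = 33 + 8 = 41
  Iter 6: R0 = 41 + 8 = 49
  Iter 7: R0 = 49 + 8 = 57
  Iter 8: R0 = 57 + 8 = 65
Final: R0 = 65

65


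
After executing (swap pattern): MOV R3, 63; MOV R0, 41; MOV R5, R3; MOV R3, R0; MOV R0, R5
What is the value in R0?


Register state trace (swap pattern):
  MOV R3, 63  → R3 = 63
  MOV R0, 41  → R0 = 41
  MOV R5, R3  → R5 = 63  (save R3)
  MOV R3, R0  → R3 = 41  (R3 gets R0's value)
  MOV R0, R5  → R0 = 63  (R0 gets saved value)
Final: R0 = 63

63


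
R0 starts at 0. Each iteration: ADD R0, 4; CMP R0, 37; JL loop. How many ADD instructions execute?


Loop trace (R0 starts at 0, target 37, step 4):
  ADD #1: R0 = 0 + 4 = 4  → 4 < 37, loop
  ADD #2: R0 = 4 + 4 = 8  → 8 < 37, loop
  ADD #3: R0 = 8 + 4 = 12  → 12 < 37, loop
  ADD #4: R0 = 12 + 4 = 16  → 16 < 37, loop
  ADD #5: R0 = 16 + 4 = 20  → 20 < 37, loop
  ADD #6: R0 = 20 + 4 = 24  → 24 < 37, loop
  ADD #7: R0 = 24 + 4 = 28  → 28 < 37, loop
  ADD #8: R0 = 28 + 4 = 32  → 32 < 37, loop
  ADD #9: R0 = 32 + 4 = 36  → 36 < 37, loop
  ADD #10: R0 = 36 + 4 = 40  → 40 >= 37, exit
Total ADD instructions: 10

10


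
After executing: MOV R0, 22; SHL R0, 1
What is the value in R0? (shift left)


Register state trace:
  MOV R0, 22  → R0 = 22
  SHL R0, 1  → R0 = 22 << 1 = 22 * 2^1 = 44
Final: R0 = 44

44


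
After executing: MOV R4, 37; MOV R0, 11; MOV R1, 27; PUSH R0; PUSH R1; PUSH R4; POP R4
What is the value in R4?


Stack trace (top is rightmost):
  MOV R4, 37  → R4 = 37
  MOV R0, 11  → R0 = 11
  MOV R1, 27  → R1 = 27
  PUSH R0  → stack: [11]
  PUSH R1  → stack: [11, 27]
  PUSH R4  → stack: [11, 27, 37]
  POP R4  → R4 = 37, stack: [11, 27]
Final: R4 = 37

37


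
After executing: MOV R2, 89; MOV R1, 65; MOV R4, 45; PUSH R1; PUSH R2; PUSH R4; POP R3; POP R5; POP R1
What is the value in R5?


Stack trace (top is rightmost):
  MOV R2, 89  → R2 = 89
  MOV R1, 65  → R1 = 65
  MOV R4, 45  → R4 = 45
  PUSH R1  → stack: [65]
  PUSH R2  → stack: [65, 89]
  PUSH R4  → stack: [65, 89, 45]
  POP R3  → R3 = 45, stack: [65, 89]
  POP R5  → R5 = 89, stack: [65]
  POP R1  → R1 = 65, stack: []
Final: R5 = 89

89


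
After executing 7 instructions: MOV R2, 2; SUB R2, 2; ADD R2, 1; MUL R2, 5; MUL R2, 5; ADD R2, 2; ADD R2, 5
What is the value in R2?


Register state trace:
  MOV R2, 2  → R2 = 2
  SUB R2, 2  → R2 = 2 - 2 = 0
  ADD R2, 1  → R2 = 0 + 1 = 1
  MUL R2, 5  → R2 = 1 * 5 = 5
  MUL R2, 5  → R2 = 5 * 5 = 25
  ADD R2, 2  → R2 = 25 + 2 = 27
  ADD R2, 5  → R2 = 27 + 5 = 32
Final: R2 = 32

32


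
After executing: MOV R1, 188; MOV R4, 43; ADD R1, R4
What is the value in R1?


Register state trace:
  MOV R1, 188  → R1 = 188
  MOV R4, 43  → R4 = 43
  ADD R1, R4  → R1 = 188 + 43 = 231
Final: R1 = 231

231


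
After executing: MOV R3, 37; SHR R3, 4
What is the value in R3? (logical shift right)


Register state trace:
  MOV R3, 37  → R3 = 37
  SHR R3, 4  → R3 = 37 >> 4 = 37 // 2^4 = 2
Final: R3 = 2

2


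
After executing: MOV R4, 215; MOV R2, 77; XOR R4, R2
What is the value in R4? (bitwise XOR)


Register state trace:
  MOV R4, 215  → R4 = 215 (0b11010111)
  MOV R2, 77  → R2 = 77 (0b01001101)
  XOR R4, R2  → R4 = 215 XOR 77 = 154 (0b10011010)
Final: R4 = 154

154


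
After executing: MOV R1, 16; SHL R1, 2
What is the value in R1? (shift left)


Register state trace:
  MOV R1, 16  → R1 = 16
  SHL R1, 2  → R1 = 16 << 2 = 16 * 2^2 = 64
Final: R1 = 64

64


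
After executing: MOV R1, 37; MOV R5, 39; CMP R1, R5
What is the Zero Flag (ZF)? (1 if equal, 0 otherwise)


Register state trace:
  MOV R1, 37  → R1 = 37
  MOV R5, 39  → R5 = 39
  CMP R1, R5  → computes 37 - 39 = -2
  Result is nonzero, so values are not equal
ZF = 0

0


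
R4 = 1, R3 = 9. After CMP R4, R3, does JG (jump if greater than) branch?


Trace:
  R4 = 1, R3 = 9
  CMP R4, R3  → compares 1 vs 9
  JG checks: is 1 greater than 9?
  1 < 9, so condition is false
Branch taken: No

No


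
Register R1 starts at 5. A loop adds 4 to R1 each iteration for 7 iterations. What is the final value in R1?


Starting value: R1 = 5
  Iter 1: R1 = 5 + 4 = 9
  Iter 2: R1 = 9 + 4 = 13
  Iter 3: R1 = 13 + 4 = 17
  Iter 4: R1 = 17 + 4 = 21
  Iter 5: R1 = 21 + 4 = 25
  Iter 6: R1 = 25 + 4 = 29
  Iter 7: R1 = 29 + 4 = 33
Final: R1 = 33

33


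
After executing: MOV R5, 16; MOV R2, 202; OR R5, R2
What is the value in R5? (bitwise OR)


Register state trace:
  MOV R5, 16  → R5 = 16 (0b00010000)
  MOV R2, 202  → R2 = 202 (0b11001010)
  OR R5, R2   → R5 = 16 OR 202 = 218 (0b11011010)
Final: R5 = 218

218


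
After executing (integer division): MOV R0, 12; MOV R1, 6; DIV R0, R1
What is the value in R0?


Register state trace:
  MOV R0, 12  → R0 = 12
  MOV R1, 6  → R1 = 6
  DIV R0, R1  → R0 = 12 // 6 = 2
Final: R0 = 2

2


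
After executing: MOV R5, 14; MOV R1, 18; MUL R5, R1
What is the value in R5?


Register state trace:
  MOV R5, 14  → R5 = 14
  MOV R1, 18  → R1 = 18
  MUL R5, R1  → R5 = 14 * 18 = 252
Final: R5 = 252

252


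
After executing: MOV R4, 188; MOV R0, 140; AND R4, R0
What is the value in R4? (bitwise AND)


Register state trace:
  MOV R4, 188  → R4 = 188 (0b10111100)
  MOV R0, 140  → R0 = 140 (0b10001100)
  AND R4, R0  → R4 = 188 AND 140 = 140 (0b10001100)
Final: R4 = 140

140


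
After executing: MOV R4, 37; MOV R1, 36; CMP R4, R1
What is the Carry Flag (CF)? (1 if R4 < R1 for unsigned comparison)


Register state trace:
  MOV R4, 37  → R4 = 37
  MOV R1, 36  → R1 = 36
  CMP R4, R1  → unsigned 37 - 36: no borrow
  37 >= 36, so CF = 0
CF = 0

0


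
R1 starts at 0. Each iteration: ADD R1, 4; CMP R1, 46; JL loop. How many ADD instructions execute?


Loop trace (R1 starts at 0, target 46, step 4):
  ADD #1: R1 = 0 + 4 = 4  → 4 < 46, loop
  ADD #2: R1 = 4 + 4 = 8  → 8 < 46, loop
  ADD #3: R1 = 8 + 4 = 12  → 12 < 46, loop
  ADD #4: R1 = 12 + 4 = 16  → 16 < 46, loop
  ADD #5: R1 = 16 + 4 = 20  → 20 < 46, loop
  ADD #6: R1 = 20 + 4 = 24  → 24 < 46, loop
  ADD #7: R1 = 24 + 4 = 28  → 28 < 46, loop
  ADD #8: R1 = 28 + 4 = 32  → 32 < 46, loop
  ADD #9: R1 = 32 + 4 = 36  → 36 < 46, loop
  ADD #10: R1 = 36 + 4 = 40  → 40 < 46, loop
  ADD #11: R1 = 40 + 4 = 44  → 44 < 46, loop
  ADD #12: R1 = 44 + 4 = 48  → 48 >= 46, exit
Total ADD instructions: 12

12


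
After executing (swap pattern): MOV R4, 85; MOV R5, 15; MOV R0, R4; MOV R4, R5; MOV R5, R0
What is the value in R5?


Register state trace (swap pattern):
  MOV R4, 85  → R4 = 85
  MOV R5, 15  → R5 = 15
  MOV R0, R4  → R0 = 85  (save R4)
  MOV R4, R5  → R4 = 15  (R4 gets R5's value)
  MOV R5, R0  → R5 = 85  (R5 gets saved value)
Final: R5 = 85

85


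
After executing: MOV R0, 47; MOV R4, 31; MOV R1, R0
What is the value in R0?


Register state trace:
  MOV R0, 47  → R0 = 47
  MOV R4, 31  → R4 = 31
  MOV R1, R0  → R1 = 47
Final: R0 = 47

47


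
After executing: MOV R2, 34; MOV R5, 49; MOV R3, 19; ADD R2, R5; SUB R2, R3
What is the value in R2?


Register state trace:
  MOV R2, 34  → R2 = 34
  MOV R5, 49  → R5 = 49
  MOV R3, 19  → R3 = 19
  ADD R2, R5  → R2 = 34 + 49 = 83
  SUB R2, R3  → R2 = 83 - 19 = 64
Final: R2 = 64

64


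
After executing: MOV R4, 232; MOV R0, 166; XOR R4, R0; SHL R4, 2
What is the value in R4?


Register state trace:
  MOV R4, 232  → R4 = 232 (0b11101000)
  MOV R0, 166  → R0 = 166 (0b10100110)
  XOR R4, R0  → R4 = 232 XOR 166 = 78 (0b01001110)
  SHL R4, 2  → R4 = 78 << 2 = 312
Final: R4 = 312

312


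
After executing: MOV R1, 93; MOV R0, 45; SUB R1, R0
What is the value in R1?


Register state trace:
  MOV R1, 93  → R1 = 93
  MOV R0, 45  → R0 = 45
  SUB R1, R0  → R1 = 93 - 45 = 48
Final: R1 = 48

48


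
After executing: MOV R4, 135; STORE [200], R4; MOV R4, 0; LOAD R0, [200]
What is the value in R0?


Register and memory trace:
  MOV R4, 135  → R4 = 135
  STORE [200], R4  → mem[200] = 135
  MOV R4, 0  → R4 = 0
  LOAD R0, [200]  → R0 = mem[200] = 135
Final: R0 = 135

135


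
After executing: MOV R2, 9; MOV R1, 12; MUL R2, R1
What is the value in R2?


Register state trace:
  MOV R2, 9  → R2 = 9
  MOV R1, 12  → R1 = 12
  MUL R2, R1  → R2 = 9 * 12 = 108
Final: R2 = 108

108


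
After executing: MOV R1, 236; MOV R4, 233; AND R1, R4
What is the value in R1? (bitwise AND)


Register state trace:
  MOV R1, 236  → R1 = 236 (0b11101100)
  MOV R4, 233  → R4 = 233 (0b11101001)
  AND R1, R4  → R1 = 236 AND 233 = 232 (0b11101000)
Final: R1 = 232

232


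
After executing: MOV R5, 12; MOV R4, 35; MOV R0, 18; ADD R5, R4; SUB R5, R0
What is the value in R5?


Register state trace:
  MOV R5, 12  → R5 = 12
  MOV R4, 35  → R4 = 35
  MOV R0, 18  → R0 = 18
  ADD R5, R4  → R5 = 12 + 35 = 47
  SUB R5, R0  → R5 = 47 - 18 = 29
Final: R5 = 29

29


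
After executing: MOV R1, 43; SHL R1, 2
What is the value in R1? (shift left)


Register state trace:
  MOV R1, 43  → R1 = 43
  SHL R1, 2  → R1 = 43 << 2 = 43 * 2^2 = 172
Final: R1 = 172

172


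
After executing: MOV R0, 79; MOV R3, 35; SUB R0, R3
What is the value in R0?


Register state trace:
  MOV R0, 79  → R0 = 79
  MOV R3, 35  → R3 = 35
  SUB R0, R3  → R0 = 79 - 35 = 44
Final: R0 = 44

44


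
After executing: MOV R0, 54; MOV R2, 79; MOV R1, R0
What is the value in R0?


Register state trace:
  MOV R0, 54  → R0 = 54
  MOV R2, 79  → R2 = 79
  MOV R1, R0  → R1 = 54
Final: R0 = 54

54


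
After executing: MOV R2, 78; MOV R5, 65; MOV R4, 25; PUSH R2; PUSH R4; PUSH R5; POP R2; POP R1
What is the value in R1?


Stack trace (top is rightmost):
  MOV R2, 78  → R2 = 78
  MOV R5, 65  → R5 = 65
  MOV R4, 25  → R4 = 25
  PUSH R2  → stack: [78]
  PUSH R4  → stack: [78, 25]
  PUSH R5  → stack: [78, 25, 65]
  POP R2  → R2 = 65, stack: [78, 25]
  POP R1  → R1 = 25, stack: [78]
Final: R1 = 25

25


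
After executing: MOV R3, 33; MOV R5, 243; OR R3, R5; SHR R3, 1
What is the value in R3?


Register state trace:
  MOV R3, 33  → R3 = 33 (0b00100001)
  MOV R5, 243  → R5 = 243 (0b11110011)
  OR R3, R5  → R3 = 33 OR 243 = 243 (0b11110011)
  SHR R3, 1  → R3 = 243 >> 1 = 121
Final: R3 = 121

121


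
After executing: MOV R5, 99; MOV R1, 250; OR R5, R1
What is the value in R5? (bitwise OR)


Register state trace:
  MOV R5, 99  → R5 = 99 (0b01100011)
  MOV R1, 250  → R1 = 250 (0b11111010)
  OR R5, R1   → R5 = 99 OR 250 = 251 (0b11111011)
Final: R5 = 251

251


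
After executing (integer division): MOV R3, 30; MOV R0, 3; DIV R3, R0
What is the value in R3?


Register state trace:
  MOV R3, 30  → R3 = 30
  MOV R0, 3  → R0 = 3
  DIV R3, R0  → R3 = 30 // 3 = 10
Final: R3 = 10

10


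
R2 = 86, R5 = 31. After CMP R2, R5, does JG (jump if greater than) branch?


Trace:
  R2 = 86, R5 = 31
  CMP R2, R5  → compares 86 vs 31
  JG checks: is 86 greater than 31?
  86 > 31, so condition is true
Branch taken: Yes

Yes


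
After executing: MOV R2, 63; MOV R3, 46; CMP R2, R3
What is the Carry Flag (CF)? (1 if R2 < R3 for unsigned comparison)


Register state trace:
  MOV R2, 63  → R2 = 63
  MOV R3, 46  → R3 = 46
  CMP R2, R3  → unsigned 63 - 46: no borrow
  63 >= 46, so CF = 0
CF = 0

0


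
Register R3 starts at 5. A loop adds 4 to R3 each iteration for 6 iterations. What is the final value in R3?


Starting value: R3 = 5
  Iter 1: R3 = 5 + 4 = 9
  Iter 2: R3 = 9 + 4 = 13
  Iter 3: R3 = 13 + 4 = 17
  Iter 4: R3 = 17 + 4 = 21
  Iter 5: R3 = 21 + 4 = 25
  Iter 6: R3 = 25 + 4 = 29
Final: R3 = 29

29


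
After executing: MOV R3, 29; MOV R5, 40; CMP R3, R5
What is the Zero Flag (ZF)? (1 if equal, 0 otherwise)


Register state trace:
  MOV R3, 29  → R3 = 29
  MOV R5, 40  → R5 = 40
  CMP R3, R5  → computes 29 - 40 = -11
  Result is nonzero, so values are not equal
ZF = 0

0


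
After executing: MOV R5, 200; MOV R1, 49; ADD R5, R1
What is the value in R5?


Register state trace:
  MOV R5, 200  → R5 = 200
  MOV R1, 49  → R1 = 49
  ADD R5, R1  → R5 = 200 + 49 = 249
Final: R5 = 249

249


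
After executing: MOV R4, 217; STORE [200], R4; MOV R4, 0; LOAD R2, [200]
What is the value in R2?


Register and memory trace:
  MOV R4, 217  → R4 = 217
  STORE [200], R4  → mem[200] = 217
  MOV R4, 0  → R4 = 0
  LOAD R2, [200]  → R2 = mem[200] = 217
Final: R2 = 217

217


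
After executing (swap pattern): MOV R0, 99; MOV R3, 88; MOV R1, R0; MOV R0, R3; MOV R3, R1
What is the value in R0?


Register state trace (swap pattern):
  MOV R0, 99  → R0 = 99
  MOV R3, 88  → R3 = 88
  MOV R1, R0  → R1 = 99  (save R0)
  MOV R0, R3  → R0 = 88  (R0 gets R3's value)
  MOV R3, R1  → R3 = 99  (R3 gets saved value)
Final: R0 = 88

88


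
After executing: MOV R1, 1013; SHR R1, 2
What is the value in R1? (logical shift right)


Register state trace:
  MOV R1, 1013  → R1 = 1013
  SHR R1, 2  → R1 = 1013 >> 2 = 1013 // 2^2 = 253
Final: R1 = 253

253


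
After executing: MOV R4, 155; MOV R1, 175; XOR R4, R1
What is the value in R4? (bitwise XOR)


Register state trace:
  MOV R4, 155  → R4 = 155 (0b10011011)
  MOV R1, 175  → R1 = 175 (0b10101111)
  XOR R4, R1  → R4 = 155 XOR 175 = 52 (0b00110100)
Final: R4 = 52

52


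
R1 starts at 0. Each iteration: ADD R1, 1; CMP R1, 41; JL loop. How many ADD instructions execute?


Loop trace (R1 starts at 0, target 41, step 1):
  ADD #1: R1 = 0 + 1 = 1  → 1 < 41, loop
  ADD #2: R1 = 1 + 1 = 2  → 2 < 41, loop
  ADD #3: R1 = 2 + 1 = 3  → 3 < 41, loop
  ADD #4: R1 = 3 + 1 = 4  → 4 < 41, loop
  ADD #5: R1 = 4 + 1 = 5  → 5 < 41, loop
  ADD #6: R1 = 5 + 1 = 6  → 6 < 41, loop
  ADD #7: R1 = 6 + 1 = 7  → 7 < 41, loop
  ADD #8: R1 = 7 + 1 = 8  → 8 < 41, loop
  ADD #9: R1 = 8 + 1 = 9  → 9 < 41, loop
  ADD #10: R1 = 9 + 1 = 10  → 10 < 41, loop
  ADD #11: R1 = 10 + 1 = 11  → 11 < 41, loop
  ADD #12: R1 = 11 + 1 = 12  → 12 < 41, loop
  ADD #13: R1 = 12 + 1 = 13  → 13 < 41, loop
  ADD #14: R1 = 13 + 1 = 14  → 14 < 41, loop
  ADD #15: R1 = 14 + 1 = 15  → 15 < 41, loop
  ADD #16: R1 = 15 + 1 = 16  → 16 < 41, loop
  ADD #17: R1 = 16 + 1 = 17  → 17 < 41, loop
  ADD #18: R1 = 17 + 1 = 18  → 18 < 41, loop
  ADD #19: R1 = 18 + 1 = 19  → 19 < 41, loop
  ADD #20: R1 = 19 + 1 = 20  → 20 < 41, loop
  ADD #21: R1 = 20 + 1 = 21  → 21 < 41, loop
  ADD #22: R1 = 21 + 1 = 22  → 22 < 41, loop
  ADD #23: R1 = 22 + 1 = 23  → 23 < 41, loop
  ADD #24: R1 = 23 + 1 = 24  → 24 < 41, loop
  ADD #25: R1 = 24 + 1 = 25  → 25 < 41, loop
  ADD #26: R1 = 25 + 1 = 26  → 26 < 41, loop
  ADD #27: R1 = 26 + 1 = 27  → 27 < 41, loop
  ADD #28: R1 = 27 + 1 = 28  → 28 < 41, loop
  ADD #29: R1 = 28 + 1 = 29  → 29 < 41, loop
  ADD #30: R1 = 29 + 1 = 30  → 30 < 41, loop
  ADD #31: R1 = 30 + 1 = 31  → 31 < 41, loop
  ADD #32: R1 = 31 + 1 = 32  → 32 < 41, loop
  ADD #33: R1 = 32 + 1 = 33  → 33 < 41, loop
  ADD #34: R1 = 33 + 1 = 34  → 34 < 41, loop
  ADD #35: R1 = 34 + 1 = 35  → 35 < 41, loop
  ADD #36: R1 = 35 + 1 = 36  → 36 < 41, loop
  ADD #37: R1 = 36 + 1 = 37  → 37 < 41, loop
  ADD #38: R1 = 37 + 1 = 38  → 38 < 41, loop
  ADD #39: R1 = 38 + 1 = 39  → 39 < 41, loop
  ADD #40: R1 = 39 + 1 = 40  → 40 < 41, loop
  ADD #41: R1 = 40 + 1 = 41  → 41 >= 41, exit
Total ADD instructions: 41

41


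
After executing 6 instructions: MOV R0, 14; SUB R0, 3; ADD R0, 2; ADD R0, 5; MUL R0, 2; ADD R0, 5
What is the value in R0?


Register state trace:
  MOV R0, 14  → R0 = 14
  SUB R0, 3  → R0 = 14 - 3 = 11
  ADD R0, 2  → R0 = 11 + 2 = 13
  ADD R0, 5  → R0 = 13 + 5 = 18
  MUL R0, 2  → R0 = 18 * 2 = 36
  ADD R0, 5  → R0 = 36 + 5 = 41
Final: R0 = 41

41


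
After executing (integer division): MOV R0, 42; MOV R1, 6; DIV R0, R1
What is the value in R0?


Register state trace:
  MOV R0, 42  → R0 = 42
  MOV R1, 6  → R1 = 6
  DIV R0, R1  → R0 = 42 // 6 = 7
Final: R0 = 7

7


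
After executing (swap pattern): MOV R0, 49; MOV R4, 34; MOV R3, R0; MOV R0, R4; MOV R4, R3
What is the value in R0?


Register state trace (swap pattern):
  MOV R0, 49  → R0 = 49
  MOV R4, 34  → R4 = 34
  MOV R3, R0  → R3 = 49  (save R0)
  MOV R0, R4  → R0 = 34  (R0 gets R4's value)
  MOV R4, R3  → R4 = 49  (R4 gets saved value)
Final: R0 = 34

34


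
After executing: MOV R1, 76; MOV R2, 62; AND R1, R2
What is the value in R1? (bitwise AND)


Register state trace:
  MOV R1, 76  → R1 = 76 (0b01001100)
  MOV R2, 62  → R2 = 62 (0b00111110)
  AND R1, R2  → R1 = 76 AND 62 = 12 (0b00001100)
Final: R1 = 12

12


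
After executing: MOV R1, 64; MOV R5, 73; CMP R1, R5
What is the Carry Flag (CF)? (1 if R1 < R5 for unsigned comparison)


Register state trace:
  MOV R1, 64  → R1 = 64
  MOV R5, 73  → R5 = 73
  CMP R1, R5  → unsigned 64 - 73: borrow occurs
  64 < 73, so CF = 1
CF = 1

1


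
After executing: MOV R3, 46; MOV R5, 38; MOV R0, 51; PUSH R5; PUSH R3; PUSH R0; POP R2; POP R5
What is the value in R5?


Stack trace (top is rightmost):
  MOV R3, 46  → R3 = 46
  MOV R5, 38  → R5 = 38
  MOV R0, 51  → R0 = 51
  PUSH R5  → stack: [38]
  PUSH R3  → stack: [38, 46]
  PUSH R0  → stack: [38, 46, 51]
  POP R2  → R2 = 51, stack: [38, 46]
  POP R5  → R5 = 46, stack: [38]
Final: R5 = 46

46


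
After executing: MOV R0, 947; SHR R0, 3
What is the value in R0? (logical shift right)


Register state trace:
  MOV R0, 947  → R0 = 947
  SHR R0, 3  → R0 = 947 >> 3 = 947 // 2^3 = 118
Final: R0 = 118

118


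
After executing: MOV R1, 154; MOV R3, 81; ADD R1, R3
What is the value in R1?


Register state trace:
  MOV R1, 154  → R1 = 154
  MOV R3, 81  → R3 = 81
  ADD R1, R3  → R1 = 154 + 81 = 235
Final: R1 = 235

235


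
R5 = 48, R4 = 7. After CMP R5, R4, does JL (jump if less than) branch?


Trace:
  R5 = 48, R4 = 7
  CMP R5, R4  → compares 48 vs 7
  JL checks: is 48 less than 7?
  48 > 7, so condition is false
Branch taken: No

No


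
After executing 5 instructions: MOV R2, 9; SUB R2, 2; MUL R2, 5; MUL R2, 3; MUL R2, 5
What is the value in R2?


Register state trace:
  MOV R2, 9  → R2 = 9
  SUB R2, 2  → R2 = 9 - 2 = 7
  MUL R2, 5  → R2 = 7 * 5 = 35
  MUL R2, 3  → R2 = 35 * 3 = 105
  MUL R2, 5  → R2 = 105 * 5 = 525
Final: R2 = 525

525


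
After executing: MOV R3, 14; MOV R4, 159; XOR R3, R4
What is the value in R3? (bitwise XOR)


Register state trace:
  MOV R3, 14  → R3 = 14 (0b00001110)
  MOV R4, 159  → R4 = 159 (0b10011111)
  XOR R3, R4  → R3 = 14 XOR 159 = 145 (0b10010001)
Final: R3 = 145

145


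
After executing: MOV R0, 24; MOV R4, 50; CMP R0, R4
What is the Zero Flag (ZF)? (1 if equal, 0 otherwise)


Register state trace:
  MOV R0, 24  → R0 = 24
  MOV R4, 50  → R4 = 50
  CMP R0, R4  → computes 24 - 50 = -26
  Result is nonzero, so values are not equal
ZF = 0

0


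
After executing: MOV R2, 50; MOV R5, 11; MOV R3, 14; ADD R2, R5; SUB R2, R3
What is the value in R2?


Register state trace:
  MOV R2, 50  → R2 = 50
  MOV R5, 11  → R5 = 11
  MOV R3, 14  → R3 = 14
  ADD R2, R5  → R2 = 50 + 11 = 61
  SUB R2, R3  → R2 = 61 - 14 = 47
Final: R2 = 47

47


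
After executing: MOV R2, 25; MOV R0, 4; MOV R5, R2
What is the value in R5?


Register state trace:
  MOV R2, 25  → R2 = 25
  MOV R0, 4  → R0 = 4
  MOV R5, R2  → R5 = 25
Final: R5 = 25

25


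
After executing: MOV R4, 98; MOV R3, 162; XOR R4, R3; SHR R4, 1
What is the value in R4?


Register state trace:
  MOV R4, 98  → R4 = 98 (0b01100010)
  MOV R3, 162  → R3 = 162 (0b10100010)
  XOR R4, R3  → R4 = 98 XOR 162 = 192 (0b11000000)
  SHR R4, 1  → R4 = 192 >> 1 = 96
Final: R4 = 96

96


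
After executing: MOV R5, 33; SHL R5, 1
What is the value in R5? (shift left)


Register state trace:
  MOV R5, 33  → R5 = 33
  SHL R5, 1  → R5 = 33 << 1 = 33 * 2^1 = 66
Final: R5 = 66

66


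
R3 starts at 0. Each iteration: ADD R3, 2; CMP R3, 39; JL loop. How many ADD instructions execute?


Loop trace (R3 starts at 0, target 39, step 2):
  ADD #1: R3 = 0 + 2 = 2  → 2 < 39, loop
  ADD #2: R3 = 2 + 2 = 4  → 4 < 39, loop
  ADD #3: R3 = 4 + 2 = 6  → 6 < 39, loop
  ADD #4: R3 = 6 + 2 = 8  → 8 < 39, loop
  ADD #5: R3 = 8 + 2 = 10  → 10 < 39, loop
  ADD #6: R3 = 10 + 2 = 12  → 12 < 39, loop
  ADD #7: R3 = 12 + 2 = 14  → 14 < 39, loop
  ADD #8: R3 = 14 + 2 = 16  → 16 < 39, loop
  ADD #9: R3 = 16 + 2 = 18  → 18 < 39, loop
  ADD #10: R3 = 18 + 2 = 20  → 20 < 39, loop
  ADD #11: R3 = 20 + 2 = 22  → 22 < 39, loop
  ADD #12: R3 = 22 + 2 = 24  → 24 < 39, loop
  ADD #13: R3 = 24 + 2 = 26  → 26 < 39, loop
  ADD #14: R3 = 26 + 2 = 28  → 28 < 39, loop
  ADD #15: R3 = 28 + 2 = 30  → 30 < 39, loop
  ADD #16: R3 = 30 + 2 = 32  → 32 < 39, loop
  ADD #17: R3 = 32 + 2 = 34  → 34 < 39, loop
  ADD #18: R3 = 34 + 2 = 36  → 36 < 39, loop
  ADD #19: R3 = 36 + 2 = 38  → 38 < 39, loop
  ADD #20: R3 = 38 + 2 = 40  → 40 >= 39, exit
Total ADD instructions: 20

20


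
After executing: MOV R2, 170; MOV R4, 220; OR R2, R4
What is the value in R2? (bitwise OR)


Register state trace:
  MOV R2, 170  → R2 = 170 (0b10101010)
  MOV R4, 220  → R4 = 220 (0b11011100)
  OR R2, R4   → R2 = 170 OR 220 = 254 (0b11111110)
Final: R2 = 254

254


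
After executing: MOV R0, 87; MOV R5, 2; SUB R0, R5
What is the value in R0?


Register state trace:
  MOV R0, 87  → R0 = 87
  MOV R5, 2  → R5 = 2
  SUB R0, R5  → R0 = 87 - 2 = 85
Final: R0 = 85

85


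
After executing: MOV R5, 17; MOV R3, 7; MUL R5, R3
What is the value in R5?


Register state trace:
  MOV R5, 17  → R5 = 17
  MOV R3, 7  → R3 = 7
  MUL R5, R3  → R5 = 17 * 7 = 119
Final: R5 = 119

119


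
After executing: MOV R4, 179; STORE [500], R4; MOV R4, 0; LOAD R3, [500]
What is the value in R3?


Register and memory trace:
  MOV R4, 179  → R4 = 179
  STORE [500], R4  → mem[500] = 179
  MOV R4, 0  → R4 = 0
  LOAD R3, [500]  → R3 = mem[500] = 179
Final: R3 = 179

179


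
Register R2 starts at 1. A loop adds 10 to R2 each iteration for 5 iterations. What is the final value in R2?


Starting value: R2 = 1
  Iter 1: R2 = 1 + 10 = 11
  Iter 2: R2 = 11 + 10 = 21
  Iter 3: R2 = 21 + 10 = 31
  Iter 4: R2 = 31 + 10 = 41
  Iter 5: R2 = 41 + 10 = 51
Final: R2 = 51

51


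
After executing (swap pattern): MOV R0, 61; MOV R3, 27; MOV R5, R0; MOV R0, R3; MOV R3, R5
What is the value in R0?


Register state trace (swap pattern):
  MOV R0, 61  → R0 = 61
  MOV R3, 27  → R3 = 27
  MOV R5, R0  → R5 = 61  (save R0)
  MOV R0, R3  → R0 = 27  (R0 gets R3's value)
  MOV R3, R5  → R3 = 61  (R3 gets saved value)
Final: R0 = 27

27


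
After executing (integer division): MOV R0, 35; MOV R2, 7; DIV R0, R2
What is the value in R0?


Register state trace:
  MOV R0, 35  → R0 = 35
  MOV R2, 7  → R2 = 7
  DIV R0, R2  → R0 = 35 // 7 = 5
Final: R0 = 5

5


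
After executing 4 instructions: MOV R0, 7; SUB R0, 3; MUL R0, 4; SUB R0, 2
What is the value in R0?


Register state trace:
  MOV R0, 7  → R0 = 7
  SUB R0, 3  → R0 = 7 - 3 = 4
  MUL R0, 4  → R0 = 4 * 4 = 16
  SUB R0, 2  → R0 = 16 - 2 = 14
Final: R0 = 14

14


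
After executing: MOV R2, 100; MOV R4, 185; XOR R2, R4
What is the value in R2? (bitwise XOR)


Register state trace:
  MOV R2, 100  → R2 = 100 (0b01100100)
  MOV R4, 185  → R4 = 185 (0b10111001)
  XOR R2, R4  → R2 = 100 XOR 185 = 221 (0b11011101)
Final: R2 = 221

221


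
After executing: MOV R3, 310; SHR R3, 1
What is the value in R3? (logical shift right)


Register state trace:
  MOV R3, 310  → R3 = 310
  SHR R3, 1  → R3 = 310 >> 1 = 310 // 2^1 = 155
Final: R3 = 155

155


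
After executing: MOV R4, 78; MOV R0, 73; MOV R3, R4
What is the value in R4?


Register state trace:
  MOV R4, 78  → R4 = 78
  MOV R0, 73  → R0 = 73
  MOV R3, R4  → R3 = 78
Final: R4 = 78

78


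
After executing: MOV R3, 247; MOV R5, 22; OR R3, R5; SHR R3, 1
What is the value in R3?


Register state trace:
  MOV R3, 247  → R3 = 247 (0b11110111)
  MOV R5, 22  → R5 = 22 (0b00010110)
  OR R3, R5  → R3 = 247 OR 22 = 247 (0b11110111)
  SHR R3, 1  → R3 = 247 >> 1 = 123
Final: R3 = 123

123


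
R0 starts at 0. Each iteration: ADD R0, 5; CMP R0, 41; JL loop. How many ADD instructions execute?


Loop trace (R0 starts at 0, target 41, step 5):
  ADD #1: R0 = 0 + 5 = 5  → 5 < 41, loop
  ADD #2: R0 = 5 + 5 = 10  → 10 < 41, loop
  ADD #3: R0 = 10 + 5 = 15  → 15 < 41, loop
  ADD #4: R0 = 15 + 5 = 20  → 20 < 41, loop
  ADD #5: R0 = 20 + 5 = 25  → 25 < 41, loop
  ADD #6: R0 = 25 + 5 = 30  → 30 < 41, loop
  ADD #7: R0 = 30 + 5 = 35  → 35 < 41, loop
  ADD #8: R0 = 35 + 5 = 40  → 40 < 41, loop
  ADD #9: R0 = 40 + 5 = 45  → 45 >= 41, exit
Total ADD instructions: 9

9


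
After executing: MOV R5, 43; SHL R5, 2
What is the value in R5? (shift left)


Register state trace:
  MOV R5, 43  → R5 = 43
  SHL R5, 2  → R5 = 43 << 2 = 43 * 2^2 = 172
Final: R5 = 172

172


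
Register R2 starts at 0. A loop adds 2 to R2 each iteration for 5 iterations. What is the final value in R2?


Starting value: R2 = 0
  Iter 1: R2 = 0 + 2 = 2
  Iter 2: R2 = 2 + 2 = 4
  Iter 3: R2 = 4 + 2 = 6
  Iter 4: R2 = 6 + 2 = 8
  Iter 5: R2 = 8 + 2 = 10
Final: R2 = 10

10


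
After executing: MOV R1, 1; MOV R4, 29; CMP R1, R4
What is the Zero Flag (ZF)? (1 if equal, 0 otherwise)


Register state trace:
  MOV R1, 1  → R1 = 1
  MOV R4, 29  → R4 = 29
  CMP R1, R4  → computes 1 - 29 = -28
  Result is nonzero, so values are not equal
ZF = 0

0


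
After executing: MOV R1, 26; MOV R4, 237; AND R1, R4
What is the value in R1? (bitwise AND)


Register state trace:
  MOV R1, 26  → R1 = 26 (0b00011010)
  MOV R4, 237  → R4 = 237 (0b11101101)
  AND R1, R4  → R1 = 26 AND 237 = 8 (0b00001000)
Final: R1 = 8

8


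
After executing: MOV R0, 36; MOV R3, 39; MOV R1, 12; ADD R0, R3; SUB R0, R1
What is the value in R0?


Register state trace:
  MOV R0, 36  → R0 = 36
  MOV R3, 39  → R3 = 39
  MOV R1, 12  → R1 = 12
  ADD R0, R3  → R0 = 36 + 39 = 75
  SUB R0, R1  → R0 = 75 - 12 = 63
Final: R0 = 63

63


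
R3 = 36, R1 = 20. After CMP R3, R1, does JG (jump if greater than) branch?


Trace:
  R3 = 36, R1 = 20
  CMP R3, R1  → compares 36 vs 20
  JG checks: is 36 greater than 20?
  36 > 20, so condition is true
Branch taken: Yes

Yes


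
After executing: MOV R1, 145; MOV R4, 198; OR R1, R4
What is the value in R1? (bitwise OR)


Register state trace:
  MOV R1, 145  → R1 = 145 (0b10010001)
  MOV R4, 198  → R4 = 198 (0b11000110)
  OR R1, R4   → R1 = 145 OR 198 = 215 (0b11010111)
Final: R1 = 215

215


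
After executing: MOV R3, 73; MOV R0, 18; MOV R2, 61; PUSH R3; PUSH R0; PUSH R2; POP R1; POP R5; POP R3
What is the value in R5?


Stack trace (top is rightmost):
  MOV R3, 73  → R3 = 73
  MOV R0, 18  → R0 = 18
  MOV R2, 61  → R2 = 61
  PUSH R3  → stack: [73]
  PUSH R0  → stack: [73, 18]
  PUSH R2  → stack: [73, 18, 61]
  POP R1  → R1 = 61, stack: [73, 18]
  POP R5  → R5 = 18, stack: [73]
  POP R3  → R3 = 73, stack: []
Final: R5 = 18

18


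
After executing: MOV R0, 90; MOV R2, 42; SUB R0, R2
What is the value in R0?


Register state trace:
  MOV R0, 90  → R0 = 90
  MOV R2, 42  → R2 = 42
  SUB R0, R2  → R0 = 90 - 42 = 48
Final: R0 = 48

48


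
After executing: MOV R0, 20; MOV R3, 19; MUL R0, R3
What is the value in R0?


Register state trace:
  MOV R0, 20  → R0 = 20
  MOV R3, 19  → R3 = 19
  MUL R0, R3  → R0 = 20 * 19 = 380
Final: R0 = 380

380


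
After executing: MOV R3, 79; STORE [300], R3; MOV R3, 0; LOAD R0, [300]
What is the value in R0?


Register and memory trace:
  MOV R3, 79  → R3 = 79
  STORE [300], R3  → mem[300] = 79
  MOV R3, 0  → R3 = 0
  LOAD R0, [300]  → R0 = mem[300] = 79
Final: R0 = 79

79


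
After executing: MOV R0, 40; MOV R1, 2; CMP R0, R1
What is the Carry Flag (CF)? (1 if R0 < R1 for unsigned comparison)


Register state trace:
  MOV R0, 40  → R0 = 40
  MOV R1, 2  → R1 = 2
  CMP R0, R1  → unsigned 40 - 2: no borrow
  40 >= 2, so CF = 0
CF = 0

0


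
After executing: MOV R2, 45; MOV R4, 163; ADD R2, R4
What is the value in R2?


Register state trace:
  MOV R2, 45  → R2 = 45
  MOV R4, 163  → R4 = 163
  ADD R2, R4  → R2 = 45 + 163 = 208
Final: R2 = 208

208


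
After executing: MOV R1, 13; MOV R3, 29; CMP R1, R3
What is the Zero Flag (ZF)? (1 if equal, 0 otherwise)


Register state trace:
  MOV R1, 13  → R1 = 13
  MOV R3, 29  → R3 = 29
  CMP R1, R3  → computes 13 - 29 = -16
  Result is nonzero, so values are not equal
ZF = 0

0
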